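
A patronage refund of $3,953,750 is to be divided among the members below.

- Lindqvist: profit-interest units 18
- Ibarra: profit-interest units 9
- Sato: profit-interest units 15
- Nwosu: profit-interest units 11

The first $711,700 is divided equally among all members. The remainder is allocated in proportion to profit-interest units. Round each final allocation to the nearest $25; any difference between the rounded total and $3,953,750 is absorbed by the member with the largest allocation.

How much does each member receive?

Lindqvist: $1,279,025; Ibarra: $728,450; Sato: $1,095,475; Nwosu: $850,800

$711,700 shared equally gives $177,925 per member.
Remainder $3,242,050 by profit-interest units (total 53): Lindqvist 1,101,073.58 → $1,101,075; Ibarra 550,536.79 → $550,525; Sato 917,561.32 → $917,550; Nwosu 672,878.30 → $672,875.
Rounding difference +$25 on remainder applied to Lindqvist.
Totals: Lindqvist $177,925 + $1,101,100 = $1,279,025; Ibarra $177,925 + $550,525 = $728,450; Sato $177,925 + $917,550 = $1,095,475; Nwosu $177,925 + $672,875 = $850,800.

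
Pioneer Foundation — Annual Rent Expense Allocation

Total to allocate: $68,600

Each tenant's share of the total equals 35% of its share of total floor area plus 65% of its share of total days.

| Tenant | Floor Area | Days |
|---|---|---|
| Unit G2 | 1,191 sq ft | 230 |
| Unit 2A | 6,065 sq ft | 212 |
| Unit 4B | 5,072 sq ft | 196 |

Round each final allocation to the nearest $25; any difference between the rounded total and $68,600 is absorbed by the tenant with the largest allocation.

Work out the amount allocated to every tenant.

Unit G2: $18,400; Unit 2A: $26,625; Unit 4B: $23,575

Floor area total 12,328; days total 638.
Blended shares (35% floor area + 65% days): Unit G2 0.2681; Unit 2A 0.3882; Unit 4B 0.3437.
Raw shares: Unit G2 18,394.36; Unit 2A 26,628.93; Unit 4B 23,576.72.
At nearest $25: Unit G2 $18,400; Unit 2A $26,625; Unit 4B $23,575. Sum = $68,600.
No rounding difference to absorb.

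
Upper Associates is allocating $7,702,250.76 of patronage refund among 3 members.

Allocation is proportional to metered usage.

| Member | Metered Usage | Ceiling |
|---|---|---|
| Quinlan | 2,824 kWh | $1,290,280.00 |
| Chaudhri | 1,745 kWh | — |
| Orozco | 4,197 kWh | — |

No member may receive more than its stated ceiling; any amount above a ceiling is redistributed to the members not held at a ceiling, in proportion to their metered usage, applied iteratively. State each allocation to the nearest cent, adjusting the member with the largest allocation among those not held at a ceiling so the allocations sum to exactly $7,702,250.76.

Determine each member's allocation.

Sum of metered usage: 8,766.
Unconstrained shares: Quinlan 2,481,309.1657; Chaudhri 1,533,245.2175; Orozco 3,687,696.3769.
Capped: Quinlan ($1,290,280.00); remaining pool $6,411,970.76 reallocated over remaining metered usage 5,942.
Shares after redistribution: Chaudhri 1,883,017.3302 → $1,883,017.33; Orozco 4,528,953.4298 → $4,528,953.43.

Quinlan: $1,290,280.00 | Chaudhri: $1,883,017.33 | Orozco: $4,528,953.43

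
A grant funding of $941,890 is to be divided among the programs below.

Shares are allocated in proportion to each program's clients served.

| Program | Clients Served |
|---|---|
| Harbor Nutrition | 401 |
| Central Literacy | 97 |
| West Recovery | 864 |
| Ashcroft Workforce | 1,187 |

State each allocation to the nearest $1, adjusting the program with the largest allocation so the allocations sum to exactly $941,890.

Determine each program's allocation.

Clients served total: 2,549.
Unrounded shares: Harbor Nutrition 401/2,549 × $941,890 = 148,174.93; Central Literacy 97/2,549 × $941,890 = 35,842.81; West Recovery 864/2,549 × $941,890 = 319,259.69; Ashcroft Workforce 1,187/2,549 × $941,890 = 438,612.57.
Rounded to nearest $1: Harbor Nutrition $148,175; Central Literacy $35,843; West Recovery $319,260; Ashcroft Workforce $438,613. Sum = $941,891.
Difference $941,890 − $941,891 = −$1 applied to largest allocation (Ashcroft Workforce): Ashcroft Workforce becomes $438,612.

Harbor Nutrition: $148,175; Central Literacy: $35,843; West Recovery: $319,260; Ashcroft Workforce: $438,612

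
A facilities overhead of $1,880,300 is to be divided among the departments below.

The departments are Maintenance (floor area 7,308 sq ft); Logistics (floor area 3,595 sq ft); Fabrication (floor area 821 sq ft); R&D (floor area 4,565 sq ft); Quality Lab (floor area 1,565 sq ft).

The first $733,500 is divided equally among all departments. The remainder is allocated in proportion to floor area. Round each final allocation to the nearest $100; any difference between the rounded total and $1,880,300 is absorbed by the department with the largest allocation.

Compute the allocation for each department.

Equal tier: $733,500 ÷ 5 = $146,700 apiece.
Remainder $1,146,800 by floor area (total 17,854): Maintenance 469,408.22 → $469,400; Logistics 230,914.42 → $230,900; Fabrication 52,734.56 → $52,700; R&D 293,219.56 → $293,200; Quality Lab 100,523.24 → $100,500.
Rounding difference +$100 on remainder applied to Maintenance.
Totals: Maintenance $146,700 + $469,500 = $616,200; Logistics $146,700 + $230,900 = $377,600; Fabrication $146,700 + $52,700 = $199,400; R&D $146,700 + $293,200 = $439,900; Quality Lab $146,700 + $100,500 = $247,200.

Maintenance: $616,200 · Logistics: $377,600 · Fabrication: $199,400 · R&D: $439,900 · Quality Lab: $247,200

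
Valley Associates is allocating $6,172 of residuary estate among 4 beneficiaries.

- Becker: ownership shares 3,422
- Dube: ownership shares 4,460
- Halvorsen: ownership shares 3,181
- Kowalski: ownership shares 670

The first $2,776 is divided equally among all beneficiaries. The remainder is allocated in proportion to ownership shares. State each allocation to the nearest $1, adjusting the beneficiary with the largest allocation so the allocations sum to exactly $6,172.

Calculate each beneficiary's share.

First tranche $2,776 split equally: $694 each.
Remainder $3,396 by ownership shares (total 11,733): Becker 990.46 → $990; Dube 1,290.90 → $1,291; Halvorsen 920.71 → $921; Kowalski 193.92 → $194.
Totals: Becker $694 + $990 = $1,684; Dube $694 + $1,291 = $1,985; Halvorsen $694 + $921 = $1,615; Kowalski $694 + $194 = $888.

Becker: $1,684; Dube: $1,985; Halvorsen: $1,615; Kowalski: $888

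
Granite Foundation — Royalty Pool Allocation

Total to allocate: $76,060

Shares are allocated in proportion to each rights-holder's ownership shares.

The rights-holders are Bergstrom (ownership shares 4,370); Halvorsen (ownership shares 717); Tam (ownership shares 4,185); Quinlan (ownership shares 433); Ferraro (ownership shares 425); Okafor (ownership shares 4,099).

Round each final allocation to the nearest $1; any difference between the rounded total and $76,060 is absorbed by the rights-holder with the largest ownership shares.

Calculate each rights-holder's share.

Sum of ownership shares: 14,229.
Raw shares: Bergstrom 4,370/14,229 × $76,060 = 23,359.49; Halvorsen 717/14,229 × $76,060 = 3,832.67; Tam 4,185/14,229 × $76,060 = 22,370.59; Quinlan 433/14,229 × $76,060 = 2,314.57; Ferraro 425/14,229 × $76,060 = 2,271.80; Okafor 4,099/14,229 × $76,060 = 21,910.88.
After rounding ($1): Bergstrom $23,359; Halvorsen $3,833; Tam $22,371; Quinlan $2,315; Ferraro $2,272; Okafor $21,911. Sum = $76,061.
Difference $76,060 − $76,061 = −$1 applied to largest ownership shares (Bergstrom): Bergstrom becomes $23,358.

Bergstrom: $23,358 · Halvorsen: $3,833 · Tam: $22,371 · Quinlan: $2,315 · Ferraro: $2,272 · Okafor: $21,911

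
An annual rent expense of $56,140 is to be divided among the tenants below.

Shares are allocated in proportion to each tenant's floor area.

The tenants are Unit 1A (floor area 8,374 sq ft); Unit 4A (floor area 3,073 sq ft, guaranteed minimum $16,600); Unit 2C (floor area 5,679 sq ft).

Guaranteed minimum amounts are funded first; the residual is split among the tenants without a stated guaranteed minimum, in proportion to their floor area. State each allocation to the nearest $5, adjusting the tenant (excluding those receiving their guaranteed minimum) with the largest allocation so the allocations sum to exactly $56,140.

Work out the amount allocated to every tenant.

Fund the minimums — Unit 4A $16,600. Residual $39,540.
Residual split over remaining floor area 14,053: Unit 1A 23,561.37 → $23,560; Unit 2C 15,978.63 → $15,980.

Unit 1A: $23,560 · Unit 4A: $16,600 · Unit 2C: $15,980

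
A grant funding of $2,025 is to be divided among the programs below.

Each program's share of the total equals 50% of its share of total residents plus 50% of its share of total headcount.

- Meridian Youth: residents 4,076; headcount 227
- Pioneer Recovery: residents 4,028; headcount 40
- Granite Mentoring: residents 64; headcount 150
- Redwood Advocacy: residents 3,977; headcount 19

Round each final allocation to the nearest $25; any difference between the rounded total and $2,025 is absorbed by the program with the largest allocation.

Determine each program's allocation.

Totals — residents 12,145, headcount 436.
Combined weights (50% residents + 50% headcount): Meridian Youth 0.4281; Pioneer Recovery 0.2117; Granite Mentoring 0.1747; Redwood Advocacy 0.1855.
Unrounded shares: Meridian Youth 866.96; Pioneer Recovery 428.69; Granite Mentoring 353.67; Redwood Advocacy 375.68.
At nearest $25: Meridian Youth $875; Pioneer Recovery $425; Granite Mentoring $350; Redwood Advocacy $375. Sum = $2,025.
Sum already equals the total — no adjustment.

Meridian Youth: $875 | Pioneer Recovery: $425 | Granite Mentoring: $350 | Redwood Advocacy: $375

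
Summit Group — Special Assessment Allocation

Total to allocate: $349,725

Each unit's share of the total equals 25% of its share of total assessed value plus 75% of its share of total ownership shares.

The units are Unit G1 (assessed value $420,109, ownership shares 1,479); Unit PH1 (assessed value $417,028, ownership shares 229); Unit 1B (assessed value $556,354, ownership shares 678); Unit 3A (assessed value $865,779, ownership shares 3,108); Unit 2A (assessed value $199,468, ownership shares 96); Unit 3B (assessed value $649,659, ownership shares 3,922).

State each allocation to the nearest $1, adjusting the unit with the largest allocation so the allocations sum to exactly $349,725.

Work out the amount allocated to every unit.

Assessed value total 3,108,397; ownership shares total 9,512.
Combined weights (25% assessed value + 75% ownership shares): Unit G1 0.1504; Unit PH1 0.0516; Unit 1B 0.0982; Unit 3A 0.3147; Unit 2A 0.0236; Unit 3B 0.3615.
Proportional shares: Unit G1 52,600.07; Unit PH1 18,044.61; Unit 1B 34,344.69; Unit 3A 110,055.36; Unit 2A 8,257.73; Unit 3B 126,422.54.
After rounding ($1): Unit G1 $52,600; Unit PH1 $18,045; Unit 1B $34,345; Unit 3A $110,055; Unit 2A $8,258; Unit 3B $126,423. Sum = $349,726.
Difference $349,725 − $349,726 = −$1 applied to largest allocation (Unit 3B): Unit 3B becomes $126,422.

Unit G1: $52,600 | Unit PH1: $18,045 | Unit 1B: $34,345 | Unit 3A: $110,055 | Unit 2A: $8,258 | Unit 3B: $126,422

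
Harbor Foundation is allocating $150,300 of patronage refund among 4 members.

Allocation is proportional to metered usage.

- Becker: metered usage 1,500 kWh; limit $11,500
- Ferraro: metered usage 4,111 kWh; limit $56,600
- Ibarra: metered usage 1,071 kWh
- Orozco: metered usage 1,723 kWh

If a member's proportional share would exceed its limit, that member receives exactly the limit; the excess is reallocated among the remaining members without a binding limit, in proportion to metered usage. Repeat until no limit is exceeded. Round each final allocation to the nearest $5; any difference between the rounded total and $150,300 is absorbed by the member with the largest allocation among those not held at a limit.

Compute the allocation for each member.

Becker: $11,500 | Ferraro: $56,600 | Ibarra: $31,510 | Orozco: $50,690

Sum of metered usage: 8,405.
Unconstrained shares: Becker 26,823.32; Ferraro 73,513.78; Ibarra 19,151.85; Orozco 30,811.05.
Held at cap: Becker ($11,500), Ferraro ($56,600); balance $82,200 reallocated over remaining metered usage 2,794.
Remaining shares: Ibarra 31,509.02 → $31,510; Orozco 50,690.98 → $50,690.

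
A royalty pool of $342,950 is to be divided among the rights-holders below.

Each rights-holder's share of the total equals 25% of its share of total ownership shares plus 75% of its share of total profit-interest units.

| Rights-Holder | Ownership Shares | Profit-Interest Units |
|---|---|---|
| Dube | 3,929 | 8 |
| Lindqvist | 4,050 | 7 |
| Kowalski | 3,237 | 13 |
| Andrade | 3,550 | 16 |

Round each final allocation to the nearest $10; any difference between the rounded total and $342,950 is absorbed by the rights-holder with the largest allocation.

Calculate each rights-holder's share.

Dube: $69,580; Lindqvist: $64,440; Kowalski: $94,790; Andrade: $114,140

Ownership shares total 14,766; profit-interest units total 44.
Composite weights (25% ownership shares + 75% profit-interest units): Dube 0.2029; Lindqvist 0.1879; Kowalski 0.2764; Andrade 0.3328.
Proportional shares: Dube 69,579.31; Lindqvist 64,436.14; Kowalski 94,789.96; Andrade 114,144.59.
Rounded to nearest $10: Dube $69,580; Lindqvist $64,440; Kowalski $94,790; Andrade $114,140. Sum = $342,950.
No rounding difference to absorb.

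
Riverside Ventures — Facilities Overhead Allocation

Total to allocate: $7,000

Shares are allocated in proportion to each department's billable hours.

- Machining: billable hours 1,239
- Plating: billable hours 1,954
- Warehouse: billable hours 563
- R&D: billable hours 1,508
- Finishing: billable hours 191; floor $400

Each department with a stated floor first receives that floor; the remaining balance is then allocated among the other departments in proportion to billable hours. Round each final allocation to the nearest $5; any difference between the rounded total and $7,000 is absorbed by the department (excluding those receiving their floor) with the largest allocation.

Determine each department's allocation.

Machining: $1,555; Plating: $2,450; Warehouse: $705; R&D: $1,890; Finishing: $400

Guaranteed amounts: Finishing $400. Balance $6,600.
Balance split over remaining billable hours 5,264: Machining 1,553.46 → $1,555; Plating 2,449.92 → $2,450; Warehouse 705.89 → $705; R&D 1,890.73 → $1,890.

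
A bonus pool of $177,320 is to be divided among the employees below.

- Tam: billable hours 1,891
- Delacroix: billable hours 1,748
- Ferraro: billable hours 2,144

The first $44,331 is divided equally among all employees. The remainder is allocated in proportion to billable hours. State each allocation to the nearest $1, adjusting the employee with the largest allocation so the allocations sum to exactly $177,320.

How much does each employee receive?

Tam: $58,263; Delacroix: $54,975; Ferraro: $64,082

$44,331 shared equally gives $14,777 per employee.
Remainder $132,989 by billable hours (total 5,783): Tam 43,486.46 → $43,486; Delacroix 40,197.95 → $40,198; Ferraro 49,304.59 → $49,305.
Totals: Tam $14,777 + $43,486 = $58,263; Delacroix $14,777 + $40,198 = $54,975; Ferraro $14,777 + $49,305 = $64,082.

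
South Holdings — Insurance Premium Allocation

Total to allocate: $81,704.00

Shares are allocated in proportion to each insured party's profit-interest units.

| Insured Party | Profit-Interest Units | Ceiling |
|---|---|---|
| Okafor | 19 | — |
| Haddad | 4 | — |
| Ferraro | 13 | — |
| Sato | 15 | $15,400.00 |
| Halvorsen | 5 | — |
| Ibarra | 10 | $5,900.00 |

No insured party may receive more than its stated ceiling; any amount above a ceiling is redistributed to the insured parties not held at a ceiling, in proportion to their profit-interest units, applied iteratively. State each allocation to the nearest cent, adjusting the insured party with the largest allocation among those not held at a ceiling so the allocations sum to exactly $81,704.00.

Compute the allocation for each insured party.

Profit-interest units total: 66.
Pro-rata shares before constraints: Okafor 23,520.8485; Haddad 4,951.7576; Ferraro 16,093.2121; Sato 18,569.0909; Halvorsen 6,189.6970; Ibarra 12,379.3939.
Capped: Sato ($15,400.00), Ibarra ($5,900.00); balance $60,404.00 reallocated over remaining profit-interest units 41.
Remaining shares: Okafor 27,992.0976 → $27,992.10; Haddad 5,893.0732 → $5,893.07; Ferraro 19,152.4878 → $19,152.49; Halvorsen 7,366.3415 → $7,366.34.

Okafor: $27,992.10 | Haddad: $5,893.07 | Ferraro: $19,152.49 | Sato: $15,400.00 | Halvorsen: $7,366.34 | Ibarra: $5,900.00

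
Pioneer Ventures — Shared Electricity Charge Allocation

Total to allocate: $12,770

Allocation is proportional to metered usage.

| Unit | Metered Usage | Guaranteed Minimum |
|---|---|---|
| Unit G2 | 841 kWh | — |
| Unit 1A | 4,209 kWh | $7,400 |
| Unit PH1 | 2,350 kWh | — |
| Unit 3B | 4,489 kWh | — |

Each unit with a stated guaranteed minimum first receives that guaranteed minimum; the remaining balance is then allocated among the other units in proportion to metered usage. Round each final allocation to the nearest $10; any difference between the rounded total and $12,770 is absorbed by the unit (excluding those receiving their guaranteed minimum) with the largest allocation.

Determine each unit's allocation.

Unit G2: $590 | Unit 1A: $7,400 | Unit PH1: $1,640 | Unit 3B: $3,140

Guaranteed amounts: Unit 1A $7,400. Remaining pool $5,370.
Remaining pool split over remaining metered usage 7,680: Unit G2 588.04 → $590; Unit PH1 1,643.16 → $1,640; Unit 3B 3,138.79 → $3,140.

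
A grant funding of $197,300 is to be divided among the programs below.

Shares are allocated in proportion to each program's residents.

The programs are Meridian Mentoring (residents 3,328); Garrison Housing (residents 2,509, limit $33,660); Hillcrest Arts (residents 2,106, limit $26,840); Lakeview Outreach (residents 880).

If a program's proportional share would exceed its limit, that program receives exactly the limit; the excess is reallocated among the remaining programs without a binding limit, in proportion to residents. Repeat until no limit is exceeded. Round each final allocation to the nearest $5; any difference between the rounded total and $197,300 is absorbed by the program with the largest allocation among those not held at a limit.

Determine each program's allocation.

Meridian Mentoring: $108,190 | Garrison Housing: $33,660 | Hillcrest Arts: $26,840 | Lakeview Outreach: $28,610

Combined residents = 8,823.
Unconstrained shares: Meridian Mentoring 74,420.76; Garrison Housing 56,106.28; Hillcrest Arts 47,094.39; Lakeview Outreach 19,678.57.
Held at cap: Garrison Housing ($33,660), Hillcrest Arts ($26,840); remaining pool $136,800 reallocated over remaining residents 4,208.
Remaining shares: Meridian Mentoring 108,191.63 → $108,190; Lakeview Outreach 28,608.37 → $28,610.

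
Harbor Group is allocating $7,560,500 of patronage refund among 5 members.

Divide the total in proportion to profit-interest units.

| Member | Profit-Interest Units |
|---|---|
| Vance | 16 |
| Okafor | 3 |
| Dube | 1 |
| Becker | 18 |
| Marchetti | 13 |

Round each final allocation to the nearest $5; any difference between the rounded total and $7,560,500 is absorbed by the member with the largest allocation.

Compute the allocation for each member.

Combined profit-interest units = 51.
Raw shares: Vance 16/51 × $7,560,500 = 2,371,921.57; Okafor 3/51 × $7,560,500 = 444,735.29; Dube 1/51 × $7,560,500 = 148,245.10; Becker 18/51 × $7,560,500 = 2,668,411.76; Marchetti 13/51 × $7,560,500 = 1,927,186.27.
Rounded to nearest $5: Vance $2,371,920; Okafor $444,735; Dube $148,245; Becker $2,668,410; Marchetti $1,927,185. Sum = $7,560,495.
Difference $7,560,500 − $7,560,495 = +$5 applied to largest allocation (Becker): Becker becomes $2,668,415.

Vance: $2,371,920 | Okafor: $444,735 | Dube: $148,245 | Becker: $2,668,415 | Marchetti: $1,927,185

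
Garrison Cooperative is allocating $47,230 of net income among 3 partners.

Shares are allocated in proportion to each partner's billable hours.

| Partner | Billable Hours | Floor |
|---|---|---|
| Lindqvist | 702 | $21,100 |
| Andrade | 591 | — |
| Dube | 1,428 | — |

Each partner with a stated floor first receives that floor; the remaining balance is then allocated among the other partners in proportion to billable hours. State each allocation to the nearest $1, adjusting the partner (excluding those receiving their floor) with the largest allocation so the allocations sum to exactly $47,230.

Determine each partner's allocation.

Lindqvist: $21,100 | Andrade: $7,649 | Dube: $18,481

Guaranteed amounts: Lindqvist $21,100. Balance $26,130.
Balance split over remaining billable hours 2,019: Andrade 7,648.75 → $7,649; Dube 18,481.25 → $18,481.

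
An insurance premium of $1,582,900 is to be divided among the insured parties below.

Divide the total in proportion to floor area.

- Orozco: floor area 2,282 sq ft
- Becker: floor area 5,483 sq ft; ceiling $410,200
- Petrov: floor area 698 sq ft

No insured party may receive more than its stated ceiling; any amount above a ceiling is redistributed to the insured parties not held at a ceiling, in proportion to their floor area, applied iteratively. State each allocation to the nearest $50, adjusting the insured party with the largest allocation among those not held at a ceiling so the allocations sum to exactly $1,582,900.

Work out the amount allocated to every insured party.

Orozco: $898,000; Becker: $410,200; Petrov: $274,700

Combined floor area = 8,463.
Unconstrained shares: Orozco 426,820.02; Becker 1,025,527.67; Petrov 130,552.31.
Held at cap: Becker ($410,200); remaining pool $1,172,700 reallocated over remaining floor area 2,980.
Remaining shares: Orozco 898,020.60 → $898,000; Petrov 274,679.40 → $274,700.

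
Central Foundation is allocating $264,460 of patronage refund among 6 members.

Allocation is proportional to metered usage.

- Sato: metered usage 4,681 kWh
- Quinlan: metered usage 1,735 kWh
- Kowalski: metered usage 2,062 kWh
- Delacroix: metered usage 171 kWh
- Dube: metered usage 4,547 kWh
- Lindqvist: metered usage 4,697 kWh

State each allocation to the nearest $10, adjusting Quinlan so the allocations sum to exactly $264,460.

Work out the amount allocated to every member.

Total metered usage = 17,893.
Unrounded shares: Sato 4,681/17,893 × $264,460 = 69,185.56; Quinlan 1,735/17,893 × $264,460 = 25,643.44; Kowalski 2,062/17,893 × $264,460 = 30,476.53; Delacroix 171/17,893 × $264,460 = 2,527.39; Dube 4,547/17,893 × $264,460 = 67,205.03; Lindqvist 4,697/17,893 × $264,460 = 69,422.04.
After rounding ($10): Sato $69,190; Quinlan $25,640; Kowalski $30,480; Delacroix $2,530; Dube $67,210; Lindqvist $69,420. Sum = $264,470.
Difference $264,460 − $264,470 = −$10 applied to Quinlan: Quinlan becomes $25,630.

Sato: $69,190 · Quinlan: $25,630 · Kowalski: $30,480 · Delacroix: $2,530 · Dube: $67,210 · Lindqvist: $69,420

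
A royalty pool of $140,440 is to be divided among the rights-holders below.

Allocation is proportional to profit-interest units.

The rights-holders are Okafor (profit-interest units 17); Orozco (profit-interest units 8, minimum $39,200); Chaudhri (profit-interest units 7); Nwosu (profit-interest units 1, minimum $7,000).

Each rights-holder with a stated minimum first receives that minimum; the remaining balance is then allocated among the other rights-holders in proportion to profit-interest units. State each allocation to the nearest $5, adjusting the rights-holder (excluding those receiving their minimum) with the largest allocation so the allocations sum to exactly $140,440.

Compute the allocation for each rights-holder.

Okafor: $66,755; Orozco: $39,200; Chaudhri: $27,485; Nwosu: $7,000

Minimums first: Orozco $39,200; Nwosu $7,000. Residual $94,240.
Residual split over remaining profit-interest units 24: Okafor 66,753.33 → $66,755; Chaudhri 27,486.67 → $27,485.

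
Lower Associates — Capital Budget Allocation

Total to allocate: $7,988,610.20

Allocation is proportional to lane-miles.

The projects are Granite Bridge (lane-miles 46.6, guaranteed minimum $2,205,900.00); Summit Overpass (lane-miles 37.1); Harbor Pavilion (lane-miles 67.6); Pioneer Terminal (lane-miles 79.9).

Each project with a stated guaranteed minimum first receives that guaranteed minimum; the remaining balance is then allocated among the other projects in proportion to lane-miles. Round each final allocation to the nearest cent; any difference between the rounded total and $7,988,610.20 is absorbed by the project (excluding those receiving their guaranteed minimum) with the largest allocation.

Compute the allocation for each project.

Granite Bridge: $2,205,900.00 | Summit Overpass: $1,162,180.65 | Harbor Pavilion: $2,117,612.19 | Pioneer Terminal: $2,502,917.36

Fund the minimums — Granite Bridge $2,205,900.00. Balance $5,782,710.20.
Balance split over remaining lane-miles 184.6: Summit Overpass 1,162,180.6523 → $1,162,180.65; Harbor Pavilion 2,117,612.1859 → $2,117,612.19; Pioneer Terminal 2,502,917.3618 → $2,502,917.36.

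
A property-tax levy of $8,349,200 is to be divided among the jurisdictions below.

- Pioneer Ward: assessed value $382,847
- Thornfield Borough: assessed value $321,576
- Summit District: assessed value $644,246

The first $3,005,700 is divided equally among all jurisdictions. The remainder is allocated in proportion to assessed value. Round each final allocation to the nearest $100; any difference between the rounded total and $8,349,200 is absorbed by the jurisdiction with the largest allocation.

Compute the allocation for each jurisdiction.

$3,005,700 shared equally gives $1,001,900 per jurisdiction.
Remainder $5,343,500 by assessed value (total 1,348,669): Pioneer Ward 1,516,860.66 → $1,516,900; Thornfield Borough 1,274,101.62 → $1,274,100; Summit District 2,552,537.72 → $2,552,500.
Totals: Pioneer Ward $1,001,900 + $1,516,900 = $2,518,800; Thornfield Borough $1,001,900 + $1,274,100 = $2,276,000; Summit District $1,001,900 + $2,552,500 = $3,554,400.

Pioneer Ward: $2,518,800 | Thornfield Borough: $2,276,000 | Summit District: $3,554,400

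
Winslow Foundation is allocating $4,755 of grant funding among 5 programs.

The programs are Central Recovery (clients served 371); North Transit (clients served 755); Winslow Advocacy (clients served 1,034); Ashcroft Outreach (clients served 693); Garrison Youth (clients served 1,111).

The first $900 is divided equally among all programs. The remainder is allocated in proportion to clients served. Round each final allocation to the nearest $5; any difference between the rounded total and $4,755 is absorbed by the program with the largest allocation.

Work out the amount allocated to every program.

Central Recovery: $540; North Transit: $915; Winslow Advocacy: $1,185; Ashcroft Outreach: $855; Garrison Youth: $1,260

First tranche $900 split equally: $180 each.
Remainder $3,855 by clients served (total 3,964): Central Recovery 360.80 → $360; North Transit 734.24 → $735; Winslow Advocacy 1,005.57 → $1,005; Ashcroft Outreach 673.94 → $675; Garrison Youth 1,080.45 → $1,080.
Totals: Central Recovery $180 + $360 = $540; North Transit $180 + $735 = $915; Winslow Advocacy $180 + $1,005 = $1,185; Ashcroft Outreach $180 + $675 = $855; Garrison Youth $180 + $1,080 = $1,260.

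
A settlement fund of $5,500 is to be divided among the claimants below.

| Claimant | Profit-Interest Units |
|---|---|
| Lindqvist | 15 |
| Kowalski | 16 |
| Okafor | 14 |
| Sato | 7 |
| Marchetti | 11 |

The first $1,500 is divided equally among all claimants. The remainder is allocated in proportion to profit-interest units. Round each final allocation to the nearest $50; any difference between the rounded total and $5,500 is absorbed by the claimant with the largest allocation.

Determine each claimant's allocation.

Equal tier: $1,500 ÷ 5 = $300 apiece.
Remainder $4,000 by profit-interest units (total 63): Lindqvist 952.38 → $950; Kowalski 1,015.87 → $1,000; Okafor 888.89 → $900; Sato 444.44 → $450; Marchetti 698.41 → $700.
Totals: Lindqvist $300 + $950 = $1,250; Kowalski $300 + $1,000 = $1,300; Okafor $300 + $900 = $1,200; Sato $300 + $450 = $750; Marchetti $300 + $700 = $1,000.

Lindqvist: $1,250 · Kowalski: $1,300 · Okafor: $1,200 · Sato: $750 · Marchetti: $1,000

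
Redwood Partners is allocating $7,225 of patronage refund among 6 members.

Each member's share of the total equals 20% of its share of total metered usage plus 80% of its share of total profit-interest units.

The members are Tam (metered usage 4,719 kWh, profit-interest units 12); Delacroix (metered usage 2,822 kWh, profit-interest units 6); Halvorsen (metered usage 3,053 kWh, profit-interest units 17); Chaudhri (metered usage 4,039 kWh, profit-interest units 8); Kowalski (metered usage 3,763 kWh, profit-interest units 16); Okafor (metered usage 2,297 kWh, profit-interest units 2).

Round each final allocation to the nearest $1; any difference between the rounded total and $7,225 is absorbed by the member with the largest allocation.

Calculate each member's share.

Tam: $1,467 | Delacroix: $766 | Halvorsen: $1,823 | Chaudhri: $1,040 | Kowalski: $1,779 | Okafor: $350

Metered usage total 20,693; profit-interest units total 61.
Combined weights (20% metered usage + 80% profit-interest units): Tam 0.2030; Delacroix 0.1060; Halvorsen 0.2525; Chaudhri 0.1440; Kowalski 0.2462; Okafor 0.0484.
Unrounded shares: Tam 1,466.58; Delacroix 765.59; Halvorsen 1,824.01; Chaudhri 1,040.08; Kowalski 1,778.84; Okafor 349.91.
After rounding ($1): Tam $1,467; Delacroix $766; Halvorsen $1,824; Chaudhri $1,040; Kowalski $1,779; Okafor $350. Sum = $7,226.
Difference $7,225 − $7,226 = −$1 applied to largest allocation (Halvorsen): Halvorsen becomes $1,823.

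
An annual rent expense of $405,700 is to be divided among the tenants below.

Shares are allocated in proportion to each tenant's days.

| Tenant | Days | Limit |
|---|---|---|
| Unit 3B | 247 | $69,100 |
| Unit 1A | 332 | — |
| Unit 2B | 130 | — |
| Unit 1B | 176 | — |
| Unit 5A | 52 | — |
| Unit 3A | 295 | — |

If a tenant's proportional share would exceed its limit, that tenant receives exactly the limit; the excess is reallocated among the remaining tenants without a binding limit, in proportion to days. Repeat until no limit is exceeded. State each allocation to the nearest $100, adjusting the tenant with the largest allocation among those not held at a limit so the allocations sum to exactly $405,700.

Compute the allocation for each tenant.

Unit 3B: $69,100; Unit 1A: $113,500; Unit 2B: $44,400; Unit 1B: $60,100; Unit 5A: $17,800; Unit 3A: $100,800

Days total: 1,232.
Pro-rata shares before constraints: Unit 3B 81,337.58; Unit 1A 109,328.25; Unit 2B 42,809.25; Unit 1B 57,957.14; Unit 5A 17,123.70; Unit 3A 97,144.07.
Capped: Unit 3B ($69,100); balance $336,600 reallocated over remaining days 985.
Redistributed shares: Unit 1A 113,452.99 → $113,500; Unit 2B 44,424.37 → $44,400; Unit 1B 60,143.76 → $60,100; Unit 5A 17,769.75 → $17,800; Unit 3A 100,809.14 → $100,800.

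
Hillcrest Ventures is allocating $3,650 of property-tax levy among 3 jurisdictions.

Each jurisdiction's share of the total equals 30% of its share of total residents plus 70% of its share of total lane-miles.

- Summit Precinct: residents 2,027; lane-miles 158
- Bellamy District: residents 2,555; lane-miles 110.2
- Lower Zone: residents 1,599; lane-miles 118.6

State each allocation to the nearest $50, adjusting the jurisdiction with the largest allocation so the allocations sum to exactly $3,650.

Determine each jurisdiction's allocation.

Totals — residents 6,181, lane-miles 386.8.
Blended shares (30% residents + 70% lane-miles): Summit Precinct 0.3843; Bellamy District 0.3234; Lower Zone 0.2922.
Pro-rata amounts: Summit Precinct 1,402.76; Bellamy District 1,180.56; Lower Zone 1,066.68.
At nearest $50: Summit Precinct $1,400; Bellamy District $1,200; Lower Zone $1,050. Sum = $3,650.
Rounded total matches; no reconciliation needed.

Summit Precinct: $1,400 | Bellamy District: $1,200 | Lower Zone: $1,050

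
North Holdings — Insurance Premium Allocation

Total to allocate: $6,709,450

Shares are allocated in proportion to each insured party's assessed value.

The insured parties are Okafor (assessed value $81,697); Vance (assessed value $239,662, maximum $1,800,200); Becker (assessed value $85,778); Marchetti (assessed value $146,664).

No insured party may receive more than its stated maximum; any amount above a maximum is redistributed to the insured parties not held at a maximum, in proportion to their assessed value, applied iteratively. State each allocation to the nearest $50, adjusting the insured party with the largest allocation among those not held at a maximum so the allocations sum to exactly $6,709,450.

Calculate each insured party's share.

Okafor: $1,276,750 | Vance: $1,800,200 | Becker: $1,340,500 | Marchetti: $2,292,000

Sum of assessed value: 553,801.
Proportional shares (ignoring caps): Okafor 989,781.41; Vance 2,903,570.43; Becker 1,039,223.84; Marchetti 1,776,874.32.
Capped: Vance ($1,800,200); remaining pool $4,909,250 reallocated over remaining assessed value 314,139.
Redistributed shares: Okafor 1,276,730.99 → $1,276,750; Becker 1,340,507.38 → $1,340,500; Marchetti 2,292,011.63 → $2,292,000.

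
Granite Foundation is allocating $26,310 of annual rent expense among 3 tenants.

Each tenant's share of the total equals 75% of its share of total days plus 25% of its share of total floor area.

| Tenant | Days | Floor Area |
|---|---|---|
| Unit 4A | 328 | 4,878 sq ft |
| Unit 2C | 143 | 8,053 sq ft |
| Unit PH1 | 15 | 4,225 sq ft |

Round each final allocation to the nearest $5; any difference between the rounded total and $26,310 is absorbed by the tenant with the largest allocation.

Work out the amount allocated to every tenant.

Unit 4A: $15,185; Unit 2C: $8,895; Unit PH1: $2,230

Days total 486; floor area total 17,156.
Blended shares (75% days + 25% floor area): Unit 4A 0.5773; Unit 2C 0.3380; Unit PH1 0.0847.
Raw shares: Unit 4A 15,187.60; Unit 2C 8,893.53; Unit PH1 2,228.87.
At nearest $5: Unit 4A $15,190; Unit 2C $8,895; Unit PH1 $2,230. Sum = $26,315.
Difference $26,310 − $26,315 = −$5 applied to largest allocation (Unit 4A): Unit 4A becomes $15,185.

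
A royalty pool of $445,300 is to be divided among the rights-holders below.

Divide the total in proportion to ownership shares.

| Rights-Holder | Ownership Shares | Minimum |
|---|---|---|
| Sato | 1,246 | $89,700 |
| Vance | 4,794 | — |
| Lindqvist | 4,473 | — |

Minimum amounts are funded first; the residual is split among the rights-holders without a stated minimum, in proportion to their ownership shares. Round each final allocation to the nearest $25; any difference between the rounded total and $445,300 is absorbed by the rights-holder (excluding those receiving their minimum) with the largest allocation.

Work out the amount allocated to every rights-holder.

Sato: $89,700 | Vance: $183,950 | Lindqvist: $171,650

Guaranteed amounts: Sato $89,700. Residual $355,600.
Residual split over remaining ownership shares 9,267: Vance 183,958.82 → $183,950; Lindqvist 171,641.18 → $171,650.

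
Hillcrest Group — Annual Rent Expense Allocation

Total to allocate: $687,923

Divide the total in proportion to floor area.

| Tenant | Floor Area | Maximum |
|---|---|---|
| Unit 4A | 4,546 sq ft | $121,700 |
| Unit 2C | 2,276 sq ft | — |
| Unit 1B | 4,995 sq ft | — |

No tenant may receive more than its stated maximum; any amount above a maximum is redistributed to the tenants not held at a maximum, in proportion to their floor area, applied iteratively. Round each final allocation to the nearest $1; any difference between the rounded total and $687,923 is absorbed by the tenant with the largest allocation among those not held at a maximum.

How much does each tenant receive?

Combined floor area = 11,817.
Pro-rata shares before constraints: Unit 4A 264,643.98; Unit 2C 132,496.64; Unit 1B 290,782.38.
Cap binds for Unit 4A ($121,700); remaining pool $566,223 reallocated over remaining floor area 7,271.
Redistributed shares: Unit 2C 177,241.58 → $177,242; Unit 1B 388,981.42 → $388,981.

Unit 4A: $121,700 | Unit 2C: $177,242 | Unit 1B: $388,981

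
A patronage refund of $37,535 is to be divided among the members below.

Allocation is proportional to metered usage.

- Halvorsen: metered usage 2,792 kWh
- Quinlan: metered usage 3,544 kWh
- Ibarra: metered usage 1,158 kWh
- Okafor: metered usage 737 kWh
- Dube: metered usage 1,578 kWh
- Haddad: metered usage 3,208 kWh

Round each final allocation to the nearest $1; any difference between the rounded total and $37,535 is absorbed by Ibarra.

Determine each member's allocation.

Sum of metered usage: 13,017.
Proportional shares: Halvorsen 2,792/13,017 × $37,535 = 8,050.84; Quinlan 3,544/13,017 × $37,535 = 10,219.25; Ibarra 1,158/13,017 × $37,535 = 3,339.14; Okafor 737/13,017 × $37,535 = 2,125.17; Dube 1,578/13,017 × $37,535 = 4,550.22; Haddad 3,208/13,017 × $37,535 = 9,250.39.
At nearest $1: Halvorsen $8,051; Quinlan $10,219; Ibarra $3,339; Okafor $2,125; Dube $4,550; Haddad $9,250. Sum = $37,534.
Difference $37,535 − $37,534 = +$1 applied to Ibarra: Ibarra becomes $3,340.

Halvorsen: $8,051 | Quinlan: $10,219 | Ibarra: $3,340 | Okafor: $2,125 | Dube: $4,550 | Haddad: $9,250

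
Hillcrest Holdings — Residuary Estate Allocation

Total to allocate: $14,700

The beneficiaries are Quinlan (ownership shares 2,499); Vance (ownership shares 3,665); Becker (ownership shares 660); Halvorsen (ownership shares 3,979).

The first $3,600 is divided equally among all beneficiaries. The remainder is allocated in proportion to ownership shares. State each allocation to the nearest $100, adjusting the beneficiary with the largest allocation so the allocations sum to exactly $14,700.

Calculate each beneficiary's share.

Quinlan: $3,500 | Vance: $4,700 | Becker: $1,600 | Halvorsen: $4,900

$3,600 shared equally gives $900 per beneficiary.
Remainder $11,100 by ownership shares (total 10,803): Quinlan 2,567.70 → $2,600; Vance 3,765.76 → $3,800; Becker 678.14 → $700; Halvorsen 4,088.39 → $4,100.
Rounding difference −$100 on remainder applied to Halvorsen.
Totals: Quinlan $900 + $2,600 = $3,500; Vance $900 + $3,800 = $4,700; Becker $900 + $700 = $1,600; Halvorsen $900 + $4,000 = $4,900.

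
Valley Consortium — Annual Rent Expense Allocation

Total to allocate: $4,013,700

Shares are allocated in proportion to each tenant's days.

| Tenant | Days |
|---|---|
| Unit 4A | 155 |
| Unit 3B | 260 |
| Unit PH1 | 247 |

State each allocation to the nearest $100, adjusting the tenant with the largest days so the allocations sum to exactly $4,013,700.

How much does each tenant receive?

Sum of days: 662.
Pro-rata amounts: Unit 4A 155/662 × $4,013,700 = 939,763.60; Unit 3B 260/662 × $4,013,700 = 1,576,377.64; Unit PH1 247/662 × $4,013,700 = 1,497,558.76.
Rounded to nearest $100: Unit 4A $939,800; Unit 3B $1,576,400; Unit PH1 $1,497,600. Sum = $4,013,800.
Difference $4,013,700 − $4,013,800 = −$100 applied to largest days (Unit 3B): Unit 3B becomes $1,576,300.

Unit 4A: $939,800 · Unit 3B: $1,576,300 · Unit PH1: $1,497,600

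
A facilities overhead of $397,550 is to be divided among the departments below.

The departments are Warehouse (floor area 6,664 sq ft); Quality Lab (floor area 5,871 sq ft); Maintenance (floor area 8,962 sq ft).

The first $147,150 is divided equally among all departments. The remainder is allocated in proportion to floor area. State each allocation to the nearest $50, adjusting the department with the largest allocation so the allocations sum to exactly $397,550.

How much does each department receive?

Equal tier: $147,150 ÷ 3 = $49,050 apiece.
Remainder $250,400 by floor area (total 21,497): Warehouse 77,623.18 → $77,600; Quality Lab 68,386.21 → $68,400; Maintenance 104,390.60 → $104,400.
Totals: Warehouse $49,050 + $77,600 = $126,650; Quality Lab $49,050 + $68,400 = $117,450; Maintenance $49,050 + $104,400 = $153,450.

Warehouse: $126,650 · Quality Lab: $117,450 · Maintenance: $153,450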